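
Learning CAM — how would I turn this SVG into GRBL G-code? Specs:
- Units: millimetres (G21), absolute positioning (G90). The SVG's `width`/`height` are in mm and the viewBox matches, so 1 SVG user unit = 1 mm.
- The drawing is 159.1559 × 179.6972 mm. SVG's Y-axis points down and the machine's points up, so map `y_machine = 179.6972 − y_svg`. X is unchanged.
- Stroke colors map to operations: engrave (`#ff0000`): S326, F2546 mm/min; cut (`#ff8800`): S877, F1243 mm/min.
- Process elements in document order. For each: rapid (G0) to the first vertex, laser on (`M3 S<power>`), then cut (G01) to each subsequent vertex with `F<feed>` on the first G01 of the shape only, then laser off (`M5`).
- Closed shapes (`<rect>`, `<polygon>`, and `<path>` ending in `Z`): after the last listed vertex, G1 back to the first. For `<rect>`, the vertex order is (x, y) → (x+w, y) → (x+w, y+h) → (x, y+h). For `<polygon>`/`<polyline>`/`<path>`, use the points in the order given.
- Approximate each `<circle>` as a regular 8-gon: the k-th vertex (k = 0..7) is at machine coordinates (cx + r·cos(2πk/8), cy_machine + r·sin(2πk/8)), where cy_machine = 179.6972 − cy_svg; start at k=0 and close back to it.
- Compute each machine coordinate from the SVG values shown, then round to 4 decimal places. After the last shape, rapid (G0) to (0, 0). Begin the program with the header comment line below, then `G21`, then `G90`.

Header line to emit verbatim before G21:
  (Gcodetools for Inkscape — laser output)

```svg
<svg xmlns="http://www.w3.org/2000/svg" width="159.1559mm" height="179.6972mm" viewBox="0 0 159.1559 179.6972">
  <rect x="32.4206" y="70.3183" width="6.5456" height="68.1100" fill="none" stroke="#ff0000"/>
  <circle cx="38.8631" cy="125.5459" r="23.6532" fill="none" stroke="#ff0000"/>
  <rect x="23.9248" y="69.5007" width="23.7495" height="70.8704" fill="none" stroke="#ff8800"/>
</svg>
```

(Gcodetools for Inkscape — laser output)
G21
G90
G0 X32.4206 Y109.3789
M3 S326
G01 X38.9662 Y109.3789 F2546
G01 X38.9662 Y41.2689
G01 X32.4206 Y41.2689
G01 X32.4206 Y109.3789
M5
G0 X62.5163 Y54.1513
M3 S326
G01 X55.5884 Y70.8766 F2546
G01 X38.8631 Y77.8045
G01 X22.1378 Y70.8766
G01 X15.2099 Y54.1513
G01 X22.1378 Y37.4260
G01 X38.8631 Y30.4981
G01 X55.5884 Y37.4260
G01 X62.5163 Y54.1513
M5
G0 X23.9248 Y110.1965
M3 S877
G01 X47.6743 Y110.1965 F1243
G01 X47.6743 Y39.3261
G01 X23.9248 Y39.3261
G01 X23.9248 Y110.1965
M5
G0 X0.0000 Y0.0000

viewBox `0 0 159.1559 179.6972` with mm width/height → 1 unit = 1 mm. Flip: y_m = 179.6972 − y_svg.

**Shape 1** — `<rect>` rectangle, stroke `#ff0000` → engrave (S326, F2546). Machine vertices: (32.4206,109.3789) → (38.9662,109.3789) → (38.9662,41.2689) → (32.4206,41.2689) → (32.4206,109.3789). Closed: final G1 returns to the first vertex.

**Shape 2** — `<circle>` circle, stroke `#ff0000` → engrave (S326, F2546). Machine vertices: (62.5163,54.1513) → (55.5884,70.8766) → (38.8631,77.8045) → (22.1378,70.8766) → (15.2099,54.1513) → (22.1378,37.4260) → (38.8631,30.4981) → (55.5884,37.4260) → (62.5163,54.1513). Closed: final G1 returns to the first vertex.

**Shape 3** — `<rect>` rectangle, stroke `#ff8800` → cut (S877, F1243). Machine vertices: (23.9248,110.1965) → (47.6743,110.1965) → (47.6743,39.3261) → (23.9248,39.3261) → (23.9248,110.1965). Closed: final G1 returns to the first vertex.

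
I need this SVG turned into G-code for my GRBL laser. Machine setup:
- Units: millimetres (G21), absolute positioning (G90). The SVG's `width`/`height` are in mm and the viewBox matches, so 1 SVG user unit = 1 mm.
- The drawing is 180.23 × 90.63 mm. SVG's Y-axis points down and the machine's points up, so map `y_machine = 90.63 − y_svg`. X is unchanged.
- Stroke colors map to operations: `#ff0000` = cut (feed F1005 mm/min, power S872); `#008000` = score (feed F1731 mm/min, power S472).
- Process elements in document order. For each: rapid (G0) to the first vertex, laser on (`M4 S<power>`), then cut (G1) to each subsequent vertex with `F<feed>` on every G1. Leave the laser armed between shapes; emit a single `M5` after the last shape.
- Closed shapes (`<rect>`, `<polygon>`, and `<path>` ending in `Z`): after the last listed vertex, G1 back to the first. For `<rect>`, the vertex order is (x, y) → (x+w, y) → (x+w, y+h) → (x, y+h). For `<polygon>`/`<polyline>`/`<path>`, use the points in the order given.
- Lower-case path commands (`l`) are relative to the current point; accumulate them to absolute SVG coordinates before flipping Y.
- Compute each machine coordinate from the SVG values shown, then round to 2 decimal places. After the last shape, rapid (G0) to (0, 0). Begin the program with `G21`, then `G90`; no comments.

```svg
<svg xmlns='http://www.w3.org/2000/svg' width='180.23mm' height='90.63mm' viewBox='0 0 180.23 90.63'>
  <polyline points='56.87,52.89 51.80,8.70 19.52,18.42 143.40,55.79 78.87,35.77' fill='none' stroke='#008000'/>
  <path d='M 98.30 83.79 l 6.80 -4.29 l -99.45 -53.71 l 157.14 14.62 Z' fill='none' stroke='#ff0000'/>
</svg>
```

G21
G90
G0 X56.87 Y37.74
M4 S472
G1 X51.80 Y81.93 F1731
G1 X19.52 Y72.21 F1731
G1 X143.40 Y34.84 F1731
G1 X78.87 Y54.86 F1731
G0 X98.30 Y6.84
M4 S872
G1 X105.10 Y11.13 F1005
G1 X5.65 Y64.84 F1005
G1 X162.79 Y50.22 F1005
G1 X98.30 Y6.84 F1005
M5
G0 X0.00 Y0.00

Since the viewBox matches the mm dimensions, user units are millimetres directly. The only transform is the Y-flip y_m = 90.63 − y_svg.

Shape 1 is a open polyline drawn with `<polyline>`. Its stroke #008000 means score at S472, F1731. After flipping Y the toolpath is (56.87,37.74) → (51.80,81.93) → (19.52,72.21) → (143.40,34.84) → (78.87,54.86).

Shape 2 is a closed polygon drawn with `<path>`. Its stroke #ff0000 means cut at S872, F1005. After flipping Y the toolpath is (98.30,6.84) → (105.10,11.13) → (5.65,64.84) → (162.79,50.22) → (98.30,6.84), returning to the start.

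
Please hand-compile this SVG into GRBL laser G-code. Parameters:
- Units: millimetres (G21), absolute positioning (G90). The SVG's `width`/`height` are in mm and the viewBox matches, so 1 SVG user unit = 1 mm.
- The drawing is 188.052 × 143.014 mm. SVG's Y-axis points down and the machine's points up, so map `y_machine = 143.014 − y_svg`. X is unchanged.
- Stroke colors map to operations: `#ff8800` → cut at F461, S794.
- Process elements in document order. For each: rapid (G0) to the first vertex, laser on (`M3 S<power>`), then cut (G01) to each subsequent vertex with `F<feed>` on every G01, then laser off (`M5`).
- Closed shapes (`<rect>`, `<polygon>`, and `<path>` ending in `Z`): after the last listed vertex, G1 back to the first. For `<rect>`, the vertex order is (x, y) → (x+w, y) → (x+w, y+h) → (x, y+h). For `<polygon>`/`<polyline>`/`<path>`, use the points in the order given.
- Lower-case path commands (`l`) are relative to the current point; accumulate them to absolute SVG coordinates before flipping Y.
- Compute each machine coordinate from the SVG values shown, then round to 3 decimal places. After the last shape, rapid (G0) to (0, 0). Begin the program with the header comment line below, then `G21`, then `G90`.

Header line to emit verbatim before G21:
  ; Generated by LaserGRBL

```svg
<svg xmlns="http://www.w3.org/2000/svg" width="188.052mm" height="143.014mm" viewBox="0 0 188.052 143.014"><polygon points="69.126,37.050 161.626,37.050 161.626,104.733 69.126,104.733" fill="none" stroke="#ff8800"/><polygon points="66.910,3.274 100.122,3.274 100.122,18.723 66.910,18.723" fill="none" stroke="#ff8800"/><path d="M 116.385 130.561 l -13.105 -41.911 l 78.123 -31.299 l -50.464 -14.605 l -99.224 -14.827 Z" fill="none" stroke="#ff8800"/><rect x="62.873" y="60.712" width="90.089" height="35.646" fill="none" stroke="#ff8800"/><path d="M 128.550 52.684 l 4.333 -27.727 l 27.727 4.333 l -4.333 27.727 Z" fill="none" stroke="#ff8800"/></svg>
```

1 u = 1 mm; y_m = 143.014 − y.

[1] `<polygon>` rectangle, #ff8800→cut S794 F461: (69.126,105.964) → (161.626,105.964) → (161.626,38.281) → (69.126,38.281) → (69.126,105.964) (closed)

[2] `<polygon>` rectangle, #ff8800→cut S794 F461: (66.910,139.740) → (100.122,139.740) → (100.122,124.291) → (66.910,124.291) → (66.910,139.740) (closed)

[3] `<path>` closed polygon, #ff8800→cut S794 F461: (116.385,12.453) → (103.280,54.364) → (181.403,85.663) → (130.939,100.268) → (31.715,115.095) → (116.385,12.453) (closed)

[4] `<rect>` rectangle, #ff8800→cut S794 F461: (62.873,82.302) → (152.962,82.302) → (152.962,46.656) → (62.873,46.656) → (62.873,82.302) (closed)

[5] `<path>` regular polygon, #ff8800→cut S794 F461: (128.550,90.330) → (132.883,118.057) → (160.610,113.724) → (156.277,85.997) → (128.550,90.330) (closed)

; Generated by LaserGRBL
G21
G90
G0 X69.126 Y105.964
M3 S794
G01 X161.626 Y105.964 F461
G01 X161.626 Y38.281 F461
G01 X69.126 Y38.281 F461
G01 X69.126 Y105.964 F461
M5
G0 X66.910 Y139.740
M3 S794
G01 X100.122 Y139.740 F461
G01 X100.122 Y124.291 F461
G01 X66.910 Y124.291 F461
G01 X66.910 Y139.740 F461
M5
G0 X116.385 Y12.453
M3 S794
G01 X103.280 Y54.364 F461
G01 X181.403 Y85.663 F461
G01 X130.939 Y100.268 F461
G01 X31.715 Y115.095 F461
G01 X116.385 Y12.453 F461
M5
G0 X62.873 Y82.302
M3 S794
G01 X152.962 Y82.302 F461
G01 X152.962 Y46.656 F461
G01 X62.873 Y46.656 F461
G01 X62.873 Y82.302 F461
M5
G0 X128.550 Y90.330
M3 S794
G01 X132.883 Y118.057 F461
G01 X160.610 Y113.724 F461
G01 X156.277 Y85.997 F461
G01 X128.550 Y90.330 F461
M5
G0 X0.000 Y0.000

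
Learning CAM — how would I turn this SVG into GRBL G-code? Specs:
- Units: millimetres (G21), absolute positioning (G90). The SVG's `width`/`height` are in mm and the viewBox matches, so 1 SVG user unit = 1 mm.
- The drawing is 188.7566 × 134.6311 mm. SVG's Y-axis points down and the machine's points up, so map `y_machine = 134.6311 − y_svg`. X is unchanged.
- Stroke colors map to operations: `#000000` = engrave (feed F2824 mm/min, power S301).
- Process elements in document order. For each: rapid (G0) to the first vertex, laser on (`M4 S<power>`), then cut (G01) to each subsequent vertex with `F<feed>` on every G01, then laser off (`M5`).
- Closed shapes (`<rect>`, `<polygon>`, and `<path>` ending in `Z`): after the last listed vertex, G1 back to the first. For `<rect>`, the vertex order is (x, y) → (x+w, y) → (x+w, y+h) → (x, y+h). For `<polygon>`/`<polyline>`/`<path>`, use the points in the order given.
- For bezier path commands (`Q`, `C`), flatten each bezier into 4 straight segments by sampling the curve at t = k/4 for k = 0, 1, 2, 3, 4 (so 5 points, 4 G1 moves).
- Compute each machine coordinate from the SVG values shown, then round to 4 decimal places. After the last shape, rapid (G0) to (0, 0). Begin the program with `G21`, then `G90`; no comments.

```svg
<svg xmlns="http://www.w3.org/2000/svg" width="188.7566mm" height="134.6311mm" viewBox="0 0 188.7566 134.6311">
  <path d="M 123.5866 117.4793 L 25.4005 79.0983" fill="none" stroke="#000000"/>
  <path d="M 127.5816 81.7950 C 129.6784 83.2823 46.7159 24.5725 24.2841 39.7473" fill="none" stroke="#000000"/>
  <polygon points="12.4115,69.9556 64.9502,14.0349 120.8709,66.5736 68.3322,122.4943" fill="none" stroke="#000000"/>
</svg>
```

G21
G90
G0 X123.5866 Y17.1518
M4 S301
G01 X25.4005 Y55.5328 F2824
M5
G0 X127.5816 Y52.8361
M4 S301
G01 X115.4804 Y60.9126 F2824
G01 X85.1311 Y78.9928 F2824
G01 X50.1826 Y94.5066 F2824
G01 X24.2841 Y94.8838 F2824
M5
G0 X12.4115 Y64.6755
M4 S301
G01 X64.9502 Y120.5962 F2824
G01 X120.8709 Y68.0575 F2824
G01 X68.3322 Y12.1368 F2824
G01 X12.4115 Y64.6755 F2824
M5
G0 X0.0000 Y0.0000

1 u = 1 mm; y_m = 134.6311 − y.

[1] `<path>` line segment, #000000→engrave S301 F2824: (123.5866,17.1518) → (25.4005,55.5328)

[2] `<path>` cubic bezier, #000000→engrave S301 F2824: (127.5816,52.8361) → (115.4804,60.9126) → (85.1311,78.9928) → (50.1826,94.5066) → (24.2841,94.8838)

[3] `<polygon>` regular polygon, #000000→engrave S301 F2824: (12.4115,64.6755) → (64.9502,120.5962) → (120.8709,68.0575) → (68.3322,12.1368) → (12.4115,64.6755) (closed)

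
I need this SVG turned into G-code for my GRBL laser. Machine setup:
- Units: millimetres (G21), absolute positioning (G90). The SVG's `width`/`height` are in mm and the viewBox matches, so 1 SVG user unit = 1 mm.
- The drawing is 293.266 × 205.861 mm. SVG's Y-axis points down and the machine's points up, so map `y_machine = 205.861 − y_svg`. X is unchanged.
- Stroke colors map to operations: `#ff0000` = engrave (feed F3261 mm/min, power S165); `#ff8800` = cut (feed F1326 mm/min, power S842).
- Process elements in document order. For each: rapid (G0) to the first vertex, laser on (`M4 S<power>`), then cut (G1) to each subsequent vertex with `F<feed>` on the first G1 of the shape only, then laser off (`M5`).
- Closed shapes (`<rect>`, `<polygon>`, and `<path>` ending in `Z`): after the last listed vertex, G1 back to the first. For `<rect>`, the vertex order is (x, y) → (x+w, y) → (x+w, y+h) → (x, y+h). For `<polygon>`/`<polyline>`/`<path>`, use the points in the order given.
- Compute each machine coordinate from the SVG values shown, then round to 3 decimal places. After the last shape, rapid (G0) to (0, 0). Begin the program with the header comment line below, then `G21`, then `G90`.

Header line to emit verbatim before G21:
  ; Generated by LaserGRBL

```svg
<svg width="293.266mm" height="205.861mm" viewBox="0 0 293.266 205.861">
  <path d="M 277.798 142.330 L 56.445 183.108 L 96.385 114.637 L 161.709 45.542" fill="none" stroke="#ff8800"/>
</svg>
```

; Generated by LaserGRBL
G21
G90
G0 X277.798 Y63.531
M4 S842
G1 X56.445 Y22.753 F1326
G1 X96.385 Y91.224
G1 X161.709 Y160.319
M5
G0 X0.000 Y0.000

1 u = 1 mm; y_m = 205.861 − y.

[1] `<path>` open polyline, #ff8800→cut S842 F1326: (277.798,63.531) → (56.445,22.753) → (96.385,91.224) → (161.709,160.319)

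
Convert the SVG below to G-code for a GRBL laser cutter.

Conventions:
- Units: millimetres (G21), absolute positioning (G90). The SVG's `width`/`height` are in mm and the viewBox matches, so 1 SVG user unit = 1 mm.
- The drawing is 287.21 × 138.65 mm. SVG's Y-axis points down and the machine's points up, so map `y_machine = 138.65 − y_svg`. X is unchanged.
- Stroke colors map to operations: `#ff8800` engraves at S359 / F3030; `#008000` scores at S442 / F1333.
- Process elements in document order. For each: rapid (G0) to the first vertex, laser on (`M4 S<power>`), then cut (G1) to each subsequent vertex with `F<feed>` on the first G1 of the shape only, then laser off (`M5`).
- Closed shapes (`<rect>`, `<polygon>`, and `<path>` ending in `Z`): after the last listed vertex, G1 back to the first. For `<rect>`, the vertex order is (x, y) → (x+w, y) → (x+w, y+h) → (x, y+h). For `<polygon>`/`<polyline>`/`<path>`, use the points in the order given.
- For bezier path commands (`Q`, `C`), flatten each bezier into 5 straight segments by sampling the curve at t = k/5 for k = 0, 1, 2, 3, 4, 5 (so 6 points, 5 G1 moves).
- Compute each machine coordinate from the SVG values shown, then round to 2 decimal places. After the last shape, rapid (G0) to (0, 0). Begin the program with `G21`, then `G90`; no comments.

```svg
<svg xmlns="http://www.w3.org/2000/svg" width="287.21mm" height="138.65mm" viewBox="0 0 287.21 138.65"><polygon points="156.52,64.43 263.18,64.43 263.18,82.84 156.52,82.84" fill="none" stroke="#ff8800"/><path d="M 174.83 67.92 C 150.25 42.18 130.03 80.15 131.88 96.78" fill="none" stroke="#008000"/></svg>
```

G21
G90
G0 X156.52 Y74.22
M4 S359
G1 X263.18 Y74.22 F3030
G1 X263.18 Y55.81
G1 X156.52 Y55.81
G1 X156.52 Y74.22
M5
G0 X174.83 Y70.73
M4 S442
G1 X160.75 Y79.21 F1333
G1 X148.56 Y76.48
G1 X139.12 Y66.63
G1 X133.28 Y53.73
G1 X131.88 Y41.87
M5
G0 X0.00 Y0.00

Since the viewBox matches the mm dimensions, user units are millimetres directly. The only transform is the Y-flip y_m = 138.65 − y_svg.

Shape 1 is a rectangle drawn with `<polygon>`. Its stroke #ff8800 means engrave at S359, F3030. After flipping Y the toolpath is (156.52,74.22) → (263.18,74.22) → (263.18,55.81) → (156.52,55.81) → (156.52,74.22), returning to the start.

Shape 2 is a cubic bezier drawn with `<path>`. Its stroke #008000 means score at S442, F1333. After flipping Y the toolpath is (174.83,70.73) → (160.75,79.21) → (148.56,76.48) → (139.12,66.63) → (133.28,53.73) → (131.88,41.87).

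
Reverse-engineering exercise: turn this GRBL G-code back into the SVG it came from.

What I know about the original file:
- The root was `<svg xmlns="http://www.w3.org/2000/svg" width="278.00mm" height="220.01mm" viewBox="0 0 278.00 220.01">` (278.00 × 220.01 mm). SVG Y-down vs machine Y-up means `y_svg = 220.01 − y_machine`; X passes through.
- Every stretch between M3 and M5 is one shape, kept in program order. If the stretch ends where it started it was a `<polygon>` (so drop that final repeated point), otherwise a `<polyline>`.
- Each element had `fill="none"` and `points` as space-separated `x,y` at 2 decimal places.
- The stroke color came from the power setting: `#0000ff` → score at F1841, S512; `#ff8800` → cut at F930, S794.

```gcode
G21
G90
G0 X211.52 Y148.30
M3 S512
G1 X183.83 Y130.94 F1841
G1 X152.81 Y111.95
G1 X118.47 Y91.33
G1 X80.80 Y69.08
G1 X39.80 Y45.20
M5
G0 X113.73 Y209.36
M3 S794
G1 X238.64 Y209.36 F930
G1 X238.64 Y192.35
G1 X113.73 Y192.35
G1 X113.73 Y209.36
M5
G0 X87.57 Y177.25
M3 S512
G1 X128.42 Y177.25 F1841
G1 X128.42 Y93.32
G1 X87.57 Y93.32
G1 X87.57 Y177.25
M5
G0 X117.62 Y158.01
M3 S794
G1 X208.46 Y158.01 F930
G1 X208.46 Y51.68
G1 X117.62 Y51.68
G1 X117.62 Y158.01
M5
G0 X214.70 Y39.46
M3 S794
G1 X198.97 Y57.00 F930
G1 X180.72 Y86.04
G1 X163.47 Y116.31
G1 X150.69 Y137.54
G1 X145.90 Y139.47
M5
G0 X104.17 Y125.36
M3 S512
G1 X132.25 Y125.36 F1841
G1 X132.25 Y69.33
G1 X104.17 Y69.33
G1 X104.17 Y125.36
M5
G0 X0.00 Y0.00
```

Each laser-on run becomes one SVG element. Flip Y back into SVG space with y_svg = 220.01 − y_machine.

Run 1: power S512 maps to stroke `#0000ff` (score). The run is open, so emit a `<polyline>` with points (Y-flipped): 211.52,71.71 183.83,89.07 152.81,108.06 118.47,128.68 80.80,150.93 39.80,174.81.

Run 2: the run's S794 means `#ff8800` (cut). The run returns to its start, so emit a `<polygon>` with points (Y-flipped): 113.73,10.65 238.64,10.65 238.64,27.66 113.73,27.66.

Run 3: power S512 maps to stroke `#0000ff` (score). The run returns to its start, so emit a `<polygon>` with points (Y-flipped): 87.57,42.76 128.42,42.76 128.42,126.69 87.57,126.69.

Run 4: S794 ⇒ cut layer `#ff8800`. The run returns to its start, so emit a `<polygon>` with points (Y-flipped): 117.62,62.00 208.46,62.00 208.46,168.33 117.62,168.33.

Run 5: power S794 maps to stroke `#ff8800` (cut). The run is open, so emit a `<polyline>` with points (Y-flipped): 214.70,180.55 198.97,163.01 180.72,133.97 163.47,103.70 150.69,82.47 145.90,80.54.

Run 6: power S512 maps to stroke `#0000ff` (score). The run returns to its start, so emit a `<polygon>` with points (Y-flipped): 104.17,94.65 132.25,94.65 132.25,150.68 104.17,150.68.

<svg xmlns="http://www.w3.org/2000/svg" width="278.00mm" height="220.01mm" viewBox="0 0 278.00 220.01">
  <polyline points="211.52,71.71 183.83,89.07 152.81,108.06 118.47,128.68 80.80,150.93 39.80,174.81" fill="none" stroke="#0000ff"/>
  <polygon points="113.73,10.65 238.64,10.65 238.64,27.66 113.73,27.66" fill="none" stroke="#ff8800"/>
  <polygon points="87.57,42.76 128.42,42.76 128.42,126.69 87.57,126.69" fill="none" stroke="#0000ff"/>
  <polygon points="117.62,62.00 208.46,62.00 208.46,168.33 117.62,168.33" fill="none" stroke="#ff8800"/>
  <polyline points="214.70,180.55 198.97,163.01 180.72,133.97 163.47,103.70 150.69,82.47 145.90,80.54" fill="none" stroke="#ff8800"/>
  <polygon points="104.17,94.65 132.25,94.65 132.25,150.68 104.17,150.68" fill="none" stroke="#0000ff"/>
</svg>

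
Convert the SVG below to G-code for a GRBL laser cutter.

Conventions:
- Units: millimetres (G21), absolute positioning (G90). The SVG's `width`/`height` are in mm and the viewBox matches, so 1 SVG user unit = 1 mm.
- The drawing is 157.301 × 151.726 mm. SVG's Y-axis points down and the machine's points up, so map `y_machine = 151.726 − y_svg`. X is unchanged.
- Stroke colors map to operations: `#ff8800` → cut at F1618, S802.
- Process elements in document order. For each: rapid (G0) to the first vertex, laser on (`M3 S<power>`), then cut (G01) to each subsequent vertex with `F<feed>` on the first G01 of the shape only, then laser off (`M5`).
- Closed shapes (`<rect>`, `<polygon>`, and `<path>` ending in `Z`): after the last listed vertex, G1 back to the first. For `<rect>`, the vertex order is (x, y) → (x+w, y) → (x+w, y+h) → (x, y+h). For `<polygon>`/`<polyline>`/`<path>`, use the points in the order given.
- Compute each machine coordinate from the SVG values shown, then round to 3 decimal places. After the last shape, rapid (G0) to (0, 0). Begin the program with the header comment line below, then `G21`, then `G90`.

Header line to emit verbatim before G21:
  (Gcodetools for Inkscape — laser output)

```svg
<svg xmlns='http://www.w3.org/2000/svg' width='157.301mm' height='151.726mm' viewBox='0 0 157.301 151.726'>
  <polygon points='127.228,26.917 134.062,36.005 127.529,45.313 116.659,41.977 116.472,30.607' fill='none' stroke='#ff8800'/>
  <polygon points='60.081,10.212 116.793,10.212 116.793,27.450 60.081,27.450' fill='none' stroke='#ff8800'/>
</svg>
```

(Gcodetools for Inkscape — laser output)
G21
G90
G0 X127.228 Y124.809
M3 S802
G01 X134.062 Y115.721 F1618
G01 X127.529 Y106.413
G01 X116.659 Y109.749
G01 X116.472 Y121.119
G01 X127.228 Y124.809
M5
G0 X60.081 Y141.514
M3 S802
G01 X116.793 Y141.514 F1618
G01 X116.793 Y124.276
G01 X60.081 Y124.276
G01 X60.081 Y141.514
M5
G0 X0.000 Y0.000

1 u = 1 mm; y_m = 151.726 − y.

[1] `<polygon>` regular polygon, #ff8800→cut S802 F1618: (127.228,124.809) → (134.062,115.721) → (127.529,106.413) → (116.659,109.749) → (116.472,121.119) → (127.228,124.809) (closed)

[2] `<polygon>` rectangle, #ff8800→cut S802 F1618: (60.081,141.514) → (116.793,141.514) → (116.793,124.276) → (60.081,124.276) → (60.081,141.514) (closed)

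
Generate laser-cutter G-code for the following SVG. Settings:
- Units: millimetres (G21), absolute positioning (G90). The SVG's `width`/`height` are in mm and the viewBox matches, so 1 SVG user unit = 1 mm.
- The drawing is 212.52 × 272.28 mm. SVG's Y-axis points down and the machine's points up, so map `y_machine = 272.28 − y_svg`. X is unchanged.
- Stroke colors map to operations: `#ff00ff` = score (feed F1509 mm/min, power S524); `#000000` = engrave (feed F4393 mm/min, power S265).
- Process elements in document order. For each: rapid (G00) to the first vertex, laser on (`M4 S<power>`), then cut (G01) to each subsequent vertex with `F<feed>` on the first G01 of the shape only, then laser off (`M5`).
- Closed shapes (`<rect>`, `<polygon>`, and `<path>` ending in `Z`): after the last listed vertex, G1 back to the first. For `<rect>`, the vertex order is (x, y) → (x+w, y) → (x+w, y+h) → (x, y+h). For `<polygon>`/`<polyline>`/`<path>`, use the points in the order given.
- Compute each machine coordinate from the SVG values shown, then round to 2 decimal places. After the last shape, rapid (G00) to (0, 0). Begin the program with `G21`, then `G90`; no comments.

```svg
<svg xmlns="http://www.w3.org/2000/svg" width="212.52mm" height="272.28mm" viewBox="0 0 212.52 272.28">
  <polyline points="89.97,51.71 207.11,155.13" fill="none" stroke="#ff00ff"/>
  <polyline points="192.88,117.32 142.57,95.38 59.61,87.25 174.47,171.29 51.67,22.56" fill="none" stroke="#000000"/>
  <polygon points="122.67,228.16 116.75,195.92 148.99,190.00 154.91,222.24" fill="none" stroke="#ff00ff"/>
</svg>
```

G21
G90
G00 X89.97 Y220.57
M4 S524
G01 X207.11 Y117.15 F1509
M5
G00 X192.88 Y154.96
M4 S265
G01 X142.57 Y176.90 F4393
G01 X59.61 Y185.03
G01 X174.47 Y100.99
G01 X51.67 Y249.72
M5
G00 X122.67 Y44.12
M4 S524
G01 X116.75 Y76.36 F1509
G01 X148.99 Y82.28
G01 X154.91 Y50.04
G01 X122.67 Y44.12
M5
G00 X0.00 Y0.00

Since the viewBox matches the mm dimensions, user units are millimetres directly. The only transform is the Y-flip y_m = 272.28 − y_svg.

Shape 1 is a line segment drawn with `<polyline>`. Its stroke #ff00ff means score at S524, F1509. After flipping Y the toolpath is (89.97,220.57) → (207.11,117.15).

Shape 2 is a open polyline drawn with `<polyline>`. Its stroke #000000 means engrave at S265, F4393. After flipping Y the toolpath is (192.88,154.96) → (142.57,176.90) → (59.61,185.03) → (174.47,100.99) → (51.67,249.72).

Shape 3 is a regular polygon drawn with `<polygon>`. Its stroke #ff00ff means score at S524, F1509. After flipping Y the toolpath is (122.67,44.12) → (116.75,76.36) → (148.99,82.28) → (154.91,50.04) → (122.67,44.12), returning to the start.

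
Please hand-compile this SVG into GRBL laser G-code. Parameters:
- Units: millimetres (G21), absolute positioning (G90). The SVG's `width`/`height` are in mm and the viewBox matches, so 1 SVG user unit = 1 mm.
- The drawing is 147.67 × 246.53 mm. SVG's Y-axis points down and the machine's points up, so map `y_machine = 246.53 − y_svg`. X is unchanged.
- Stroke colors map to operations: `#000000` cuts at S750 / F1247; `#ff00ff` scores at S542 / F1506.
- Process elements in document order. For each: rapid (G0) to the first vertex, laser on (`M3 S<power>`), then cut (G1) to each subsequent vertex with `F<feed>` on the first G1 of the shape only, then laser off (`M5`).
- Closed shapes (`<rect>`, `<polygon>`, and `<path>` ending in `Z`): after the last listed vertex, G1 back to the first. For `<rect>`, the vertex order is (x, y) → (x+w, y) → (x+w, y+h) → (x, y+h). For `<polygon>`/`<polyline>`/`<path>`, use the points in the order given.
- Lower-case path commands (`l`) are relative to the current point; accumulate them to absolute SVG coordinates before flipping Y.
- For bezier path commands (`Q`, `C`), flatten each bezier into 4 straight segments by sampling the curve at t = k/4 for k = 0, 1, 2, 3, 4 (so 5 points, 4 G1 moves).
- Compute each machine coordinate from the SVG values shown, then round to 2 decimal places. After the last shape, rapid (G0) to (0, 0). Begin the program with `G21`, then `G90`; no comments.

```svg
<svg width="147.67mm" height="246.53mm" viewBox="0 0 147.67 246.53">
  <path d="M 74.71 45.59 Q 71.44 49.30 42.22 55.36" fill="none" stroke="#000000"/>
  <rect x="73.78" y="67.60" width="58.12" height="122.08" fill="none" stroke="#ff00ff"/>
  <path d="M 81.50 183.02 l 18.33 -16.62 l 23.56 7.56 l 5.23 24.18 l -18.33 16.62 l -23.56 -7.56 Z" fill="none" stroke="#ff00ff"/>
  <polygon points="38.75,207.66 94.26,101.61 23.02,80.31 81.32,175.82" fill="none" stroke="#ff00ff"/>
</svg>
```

G21
G90
G0 X74.71 Y200.94
M3 S750
G1 X71.45 Y198.94 F1247
G1 X64.95 Y196.64
G1 X55.21 Y194.05
G1 X42.22 Y191.17
M5
G0 X73.78 Y178.93
M3 S542
G1 X131.90 Y178.93 F1506
G1 X131.90 Y56.85
G1 X73.78 Y56.85
G1 X73.78 Y178.93
M5
G0 X81.50 Y63.51
M3 S542
G1 X99.83 Y80.13 F1506
G1 X123.39 Y72.57
G1 X128.62 Y48.39
G1 X110.29 Y31.77
G1 X86.73 Y39.33
G1 X81.50 Y63.51
M5
G0 X38.75 Y38.87
M3 S542
G1 X94.26 Y144.92 F1506
G1 X23.02 Y166.22
G1 X81.32 Y70.71
G1 X38.75 Y38.87
M5
G0 X0.00 Y0.00

viewBox `0 0 147.67 246.53` with mm width/height → 1 unit = 1 mm. Flip: y_m = 246.53 − y_svg.

**Shape 1** — `<path>` quadratic bezier, stroke `#000000` → cut (S750, F1247). Control points (SVG): P0=(74.71,45.59), P1=(71.44,49.30), P2=(42.22,55.36); sampled at t=k/4. Machine vertices: (74.71,200.94) → (71.45,198.94) → (64.95,196.64) → (55.21,194.05) → (42.22,191.17). Open path.

**Shape 2** — `<rect>` rectangle, stroke `#ff00ff` → score (S542, F1506). Machine vertices: (73.78,178.93) → (131.90,178.93) → (131.90,56.85) → (73.78,56.85) → (73.78,178.93). Closed: final G1 returns to the first vertex.

**Shape 3** — `<path>` regular polygon, stroke `#ff00ff` → score (S542, F1506). Machine vertices: (81.50,63.51) → (99.83,80.13) → (123.39,72.57) → (128.62,48.39) → (110.29,31.77) → (86.73,39.33) → (81.50,63.51). Closed: final G1 returns to the first vertex.

**Shape 4** — `<polygon>` closed polygon, stroke `#ff00ff` → score (S542, F1506). Machine vertices: (38.75,38.87) → (94.26,144.92) → (23.02,166.22) → (81.32,70.71) → (38.75,38.87). Closed: final G1 returns to the first vertex.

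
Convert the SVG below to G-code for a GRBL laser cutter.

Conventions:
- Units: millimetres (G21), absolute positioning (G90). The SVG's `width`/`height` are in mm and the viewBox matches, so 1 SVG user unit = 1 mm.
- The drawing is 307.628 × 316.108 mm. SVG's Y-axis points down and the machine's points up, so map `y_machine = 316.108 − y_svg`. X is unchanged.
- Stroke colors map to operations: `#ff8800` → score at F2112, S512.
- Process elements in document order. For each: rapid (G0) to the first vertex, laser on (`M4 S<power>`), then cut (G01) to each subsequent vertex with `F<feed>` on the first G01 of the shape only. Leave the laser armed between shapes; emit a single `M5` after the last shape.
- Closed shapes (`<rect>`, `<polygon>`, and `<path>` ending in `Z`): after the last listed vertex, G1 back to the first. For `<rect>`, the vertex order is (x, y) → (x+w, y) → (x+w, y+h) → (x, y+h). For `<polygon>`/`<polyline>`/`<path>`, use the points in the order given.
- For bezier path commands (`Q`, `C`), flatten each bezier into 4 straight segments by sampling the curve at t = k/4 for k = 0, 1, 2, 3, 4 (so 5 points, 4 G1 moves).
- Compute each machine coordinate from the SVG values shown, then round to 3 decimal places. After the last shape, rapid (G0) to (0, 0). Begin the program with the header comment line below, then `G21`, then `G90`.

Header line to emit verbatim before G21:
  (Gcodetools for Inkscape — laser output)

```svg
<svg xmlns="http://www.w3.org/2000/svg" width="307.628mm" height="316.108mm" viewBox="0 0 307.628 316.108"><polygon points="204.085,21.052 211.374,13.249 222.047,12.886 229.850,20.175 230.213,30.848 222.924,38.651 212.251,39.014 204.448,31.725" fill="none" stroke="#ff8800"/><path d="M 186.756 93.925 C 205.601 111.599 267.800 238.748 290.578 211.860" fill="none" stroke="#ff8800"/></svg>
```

1 u = 1 mm; y_m = 316.108 − y.

[1] `<polygon>` regular polygon, #ff8800→score S512 F2112: (204.085,295.056) → (211.374,302.859) → (222.047,303.222) → (229.850,295.933) → (230.213,285.260) → (222.924,277.457) → (212.251,277.094) → (204.448,284.383) → (204.085,295.056) (closed)

[2] `<path>` cubic bezier, #ff8800→score S512 F2112: (186.756,222.183) → (207.725,192.518) → (237.192,146.505) → (267.396,108.847) → (290.578,104.248)

(Gcodetools for Inkscape — laser output)
G21
G90
G0 X204.085 Y295.056
M4 S512
G01 X211.374 Y302.859 F2112
G01 X222.047 Y303.222
G01 X229.850 Y295.933
G01 X230.213 Y285.260
G01 X222.924 Y277.457
G01 X212.251 Y277.094
G01 X204.448 Y284.383
G01 X204.085 Y295.056
G0 X186.756 Y222.183
M4 S512
G01 X207.725 Y192.518 F2112
G01 X237.192 Y146.505
G01 X267.396 Y108.847
G01 X290.578 Y104.248
M5
G0 X0.000 Y0.000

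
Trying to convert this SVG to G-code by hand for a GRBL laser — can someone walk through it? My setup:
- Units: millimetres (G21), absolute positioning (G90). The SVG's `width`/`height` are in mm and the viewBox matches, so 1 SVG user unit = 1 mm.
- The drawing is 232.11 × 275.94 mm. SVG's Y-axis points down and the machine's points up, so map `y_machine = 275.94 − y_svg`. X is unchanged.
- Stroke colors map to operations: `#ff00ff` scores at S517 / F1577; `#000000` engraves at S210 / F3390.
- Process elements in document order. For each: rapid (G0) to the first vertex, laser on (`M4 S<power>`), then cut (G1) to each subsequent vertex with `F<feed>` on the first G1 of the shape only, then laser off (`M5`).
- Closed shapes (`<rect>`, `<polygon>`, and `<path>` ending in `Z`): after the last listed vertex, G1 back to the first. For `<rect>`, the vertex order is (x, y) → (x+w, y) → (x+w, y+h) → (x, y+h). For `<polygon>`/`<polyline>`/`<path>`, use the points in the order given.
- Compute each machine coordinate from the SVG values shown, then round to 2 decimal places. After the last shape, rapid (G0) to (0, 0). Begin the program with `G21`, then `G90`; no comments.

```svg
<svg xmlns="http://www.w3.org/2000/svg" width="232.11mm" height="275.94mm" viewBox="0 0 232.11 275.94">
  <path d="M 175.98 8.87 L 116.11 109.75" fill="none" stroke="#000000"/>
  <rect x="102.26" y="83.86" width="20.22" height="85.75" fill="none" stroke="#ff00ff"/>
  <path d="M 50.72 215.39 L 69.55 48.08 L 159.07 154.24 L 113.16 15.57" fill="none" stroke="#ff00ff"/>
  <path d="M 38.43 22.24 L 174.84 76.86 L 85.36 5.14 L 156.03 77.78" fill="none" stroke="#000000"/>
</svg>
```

Since the viewBox matches the mm dimensions, user units are millimetres directly. The only transform is the Y-flip y_m = 275.94 − y_svg.

Shape 1 is a line segment drawn with `<path>`. Its stroke #000000 means engrave at S210, F3390. After flipping Y the toolpath is (175.98,267.07) → (116.11,166.19).

Shape 2 is a rectangle drawn with `<rect>`. Its stroke #ff00ff means score at S517, F1577. After flipping Y the toolpath is (102.26,192.08) → (122.48,192.08) → (122.48,106.33) → (102.26,106.33) → (102.26,192.08), returning to the start.

Shape 3 is a open polyline drawn with `<path>`. Its stroke #ff00ff means score at S517, F1577. After flipping Y the toolpath is (50.72,60.55) → (69.55,227.86) → (159.07,121.70) → (113.16,260.37).

Shape 4 is a open polyline drawn with `<path>`. Its stroke #000000 means engrave at S210, F3390. After flipping Y the toolpath is (38.43,253.70) → (174.84,199.08) → (85.36,270.80) → (156.03,198.16).

G21
G90
G0 X175.98 Y267.07
M4 S210
G1 X116.11 Y166.19 F3390
M5
G0 X102.26 Y192.08
M4 S517
G1 X122.48 Y192.08 F1577
G1 X122.48 Y106.33
G1 X102.26 Y106.33
G1 X102.26 Y192.08
M5
G0 X50.72 Y60.55
M4 S517
G1 X69.55 Y227.86 F1577
G1 X159.07 Y121.70
G1 X113.16 Y260.37
M5
G0 X38.43 Y253.70
M4 S210
G1 X174.84 Y199.08 F3390
G1 X85.36 Y270.80
G1 X156.03 Y198.16
M5
G0 X0.00 Y0.00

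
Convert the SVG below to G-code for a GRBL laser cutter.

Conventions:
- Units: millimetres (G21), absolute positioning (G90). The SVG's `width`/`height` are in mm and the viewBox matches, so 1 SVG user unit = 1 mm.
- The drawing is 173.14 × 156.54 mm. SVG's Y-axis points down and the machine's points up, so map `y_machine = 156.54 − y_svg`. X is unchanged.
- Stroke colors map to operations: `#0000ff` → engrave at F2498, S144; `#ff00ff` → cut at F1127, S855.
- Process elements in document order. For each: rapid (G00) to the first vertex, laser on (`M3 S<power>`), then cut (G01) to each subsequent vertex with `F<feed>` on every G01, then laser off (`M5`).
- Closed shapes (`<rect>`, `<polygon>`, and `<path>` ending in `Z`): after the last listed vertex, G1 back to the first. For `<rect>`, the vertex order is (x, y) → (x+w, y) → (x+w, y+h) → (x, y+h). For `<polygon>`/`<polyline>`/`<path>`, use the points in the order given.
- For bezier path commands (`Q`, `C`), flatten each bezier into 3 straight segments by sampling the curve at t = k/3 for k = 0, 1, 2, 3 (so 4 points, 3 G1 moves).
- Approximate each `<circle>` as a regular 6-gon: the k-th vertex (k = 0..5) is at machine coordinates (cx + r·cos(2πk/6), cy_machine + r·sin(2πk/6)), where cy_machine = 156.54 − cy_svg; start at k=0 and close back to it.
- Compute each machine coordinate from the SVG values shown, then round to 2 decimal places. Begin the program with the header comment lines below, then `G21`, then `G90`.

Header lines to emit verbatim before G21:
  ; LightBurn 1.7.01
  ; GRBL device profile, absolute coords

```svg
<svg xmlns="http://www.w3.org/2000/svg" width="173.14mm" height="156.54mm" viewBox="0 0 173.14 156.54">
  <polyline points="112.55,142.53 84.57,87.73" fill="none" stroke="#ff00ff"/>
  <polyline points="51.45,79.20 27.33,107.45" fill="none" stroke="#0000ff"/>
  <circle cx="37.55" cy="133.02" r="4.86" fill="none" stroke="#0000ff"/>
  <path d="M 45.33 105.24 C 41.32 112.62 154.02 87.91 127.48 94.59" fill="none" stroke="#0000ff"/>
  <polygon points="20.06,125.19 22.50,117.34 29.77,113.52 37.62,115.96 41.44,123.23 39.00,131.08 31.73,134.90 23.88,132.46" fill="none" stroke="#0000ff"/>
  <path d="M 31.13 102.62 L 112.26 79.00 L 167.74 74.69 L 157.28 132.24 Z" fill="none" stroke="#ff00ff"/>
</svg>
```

viewBox `0 0 173.14 156.54` with mm width/height → 1 unit = 1 mm. Flip: y_m = 156.54 − y_svg.

**Shape 1** — `<polyline>` line segment, stroke `#ff00ff` → cut (S855, F1127). Machine vertices: (112.55,14.01) → (84.57,68.81). Open path.

**Shape 2** — `<polyline>` line segment, stroke `#0000ff` → engrave (S144, F2498). Machine vertices: (51.45,77.34) → (27.33,49.09). Open path.

**Shape 3** — `<circle>` circle, stroke `#0000ff` → engrave (S144, F2498). Machine vertices: (42.41,23.52) → (39.98,27.73) → (35.12,27.73) → (32.69,23.52) → (35.12,19.31) → (39.98,19.31) → (42.41,23.52). Closed: final G1 returns to the first vertex.

**Shape 4** — `<path>` cubic bezier, stroke `#0000ff` → engrave (S144, F2498). Control points (SVG): P0=(45.33,105.24), P1=(41.32,112.62), P2=(154.02,87.91), P3=(127.48,94.59); sampled at t=k/3. Machine vertices: (45.33,51.30) → (70.74,52.27) → (117.09,60.52) → (127.48,61.95). Open path.

**Shape 5** — `<polygon>` regular polygon, stroke `#0000ff` → engrave (S144, F2498). Machine vertices: (20.06,31.35) → (22.50,39.20) → (29.77,43.02) → (37.62,40.58) → (41.44,33.31) → (39.00,25.46) → (31.73,21.64) → (23.88,24.08) → (20.06,31.35). Closed: final G1 returns to the first vertex.

**Shape 6** — `<path>` closed polygon, stroke `#ff00ff` → cut (S855, F1127). Machine vertices: (31.13,53.92) → (112.26,77.54) → (167.74,81.85) → (157.28,24.30) → (31.13,53.92). Closed: final G1 returns to the first vertex.

; LightBurn 1.7.01
; GRBL device profile, absolute coords
G21
G90
G00 X112.55 Y14.01
M3 S855
G01 X84.57 Y68.81 F1127
M5
G00 X51.45 Y77.34
M3 S144
G01 X27.33 Y49.09 F2498
M5
G00 X42.41 Y23.52
M3 S144
G01 X39.98 Y27.73 F2498
G01 X35.12 Y27.73 F2498
G01 X32.69 Y23.52 F2498
G01 X35.12 Y19.31 F2498
G01 X39.98 Y19.31 F2498
G01 X42.41 Y23.52 F2498
M5
G00 X45.33 Y51.30
M3 S144
G01 X70.74 Y52.27 F2498
G01 X117.09 Y60.52 F2498
G01 X127.48 Y61.95 F2498
M5
G00 X20.06 Y31.35
M3 S144
G01 X22.50 Y39.20 F2498
G01 X29.77 Y43.02 F2498
G01 X37.62 Y40.58 F2498
G01 X41.44 Y33.31 F2498
G01 X39.00 Y25.46 F2498
G01 X31.73 Y21.64 F2498
G01 X23.88 Y24.08 F2498
G01 X20.06 Y31.35 F2498
M5
G00 X31.13 Y53.92
M3 S855
G01 X112.26 Y77.54 F1127
G01 X167.74 Y81.85 F1127
G01 X157.28 Y24.30 F1127
G01 X31.13 Y53.92 F1127
M5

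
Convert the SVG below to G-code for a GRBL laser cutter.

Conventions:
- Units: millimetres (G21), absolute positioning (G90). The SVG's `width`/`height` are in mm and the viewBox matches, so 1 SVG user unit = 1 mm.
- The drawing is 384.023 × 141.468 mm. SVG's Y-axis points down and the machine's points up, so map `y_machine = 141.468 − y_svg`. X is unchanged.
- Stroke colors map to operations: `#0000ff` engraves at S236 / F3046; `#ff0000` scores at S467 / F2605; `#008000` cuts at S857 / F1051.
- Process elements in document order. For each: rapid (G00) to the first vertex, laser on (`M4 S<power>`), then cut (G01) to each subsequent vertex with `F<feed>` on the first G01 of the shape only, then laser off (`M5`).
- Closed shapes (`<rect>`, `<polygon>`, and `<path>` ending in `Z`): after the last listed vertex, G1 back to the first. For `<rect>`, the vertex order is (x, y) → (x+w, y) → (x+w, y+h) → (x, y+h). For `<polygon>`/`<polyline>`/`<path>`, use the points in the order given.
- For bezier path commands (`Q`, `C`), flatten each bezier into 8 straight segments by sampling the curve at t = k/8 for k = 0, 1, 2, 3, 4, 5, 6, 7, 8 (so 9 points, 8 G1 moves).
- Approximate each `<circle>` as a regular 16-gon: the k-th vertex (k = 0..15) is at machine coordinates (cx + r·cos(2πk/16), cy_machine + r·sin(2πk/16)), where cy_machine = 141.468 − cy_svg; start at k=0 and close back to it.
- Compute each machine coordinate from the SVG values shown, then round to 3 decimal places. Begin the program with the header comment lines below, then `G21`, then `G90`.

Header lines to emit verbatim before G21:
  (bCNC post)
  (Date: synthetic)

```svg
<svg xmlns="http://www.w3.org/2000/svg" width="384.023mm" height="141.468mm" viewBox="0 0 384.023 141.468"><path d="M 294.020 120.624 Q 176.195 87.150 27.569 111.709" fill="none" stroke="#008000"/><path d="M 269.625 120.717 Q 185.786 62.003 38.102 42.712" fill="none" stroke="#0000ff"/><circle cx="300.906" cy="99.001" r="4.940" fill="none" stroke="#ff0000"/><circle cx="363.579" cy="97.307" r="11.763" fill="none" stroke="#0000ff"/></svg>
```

(bCNC post)
(Date: synthetic)
G21
G90
G00 X294.020 Y20.844
M4 S857
G01 X264.082 Y28.306 F1051
G01 X233.182 Y33.954
G01 X201.320 Y37.789
G01 X168.495 Y39.810
G01 X134.707 Y40.017
G01 X99.957 Y38.411
G01 X64.244 Y34.992
G01 X27.569 Y29.759
M5
G00 X269.625 Y20.751
M4 S236
G01 X247.668 Y34.814 F3046
G01 X223.715 Y47.644
G01 X197.768 Y59.243
G01 X169.825 Y69.609
G01 X139.887 Y78.744
G01 X107.954 Y86.647
G01 X74.025 Y93.317
G01 X38.102 Y98.756
M5
G00 X305.846 Y42.467
M4 S467
G01 X305.470 Y44.357 F2605
G01 X304.399 Y45.960
G01 X302.796 Y47.031
G01 X300.906 Y47.407
G01 X299.016 Y47.031
G01 X297.413 Y45.960
G01 X296.342 Y44.357
G01 X295.966 Y42.467
G01 X296.342 Y40.577
G01 X297.413 Y38.974
G01 X299.016 Y37.903
G01 X300.906 Y37.527
G01 X302.796 Y37.903
G01 X304.399 Y38.974
G01 X305.470 Y40.577
G01 X305.846 Y42.467
M5
G00 X375.342 Y44.161
M4 S236
G01 X374.447 Y48.663 F3046
G01 X371.897 Y52.479
G01 X368.081 Y55.029
G01 X363.579 Y55.924
G01 X359.077 Y55.029
G01 X355.261 Y52.479
G01 X352.711 Y48.663
G01 X351.816 Y44.161
G01 X352.711 Y39.659
G01 X355.261 Y35.843
G01 X359.077 Y33.293
G01 X363.579 Y32.398
G01 X368.081 Y33.293
G01 X371.897 Y35.843
G01 X374.447 Y39.659
G01 X375.342 Y44.161
M5

viewBox `0 0 384.023 141.468` with mm width/height → 1 unit = 1 mm. Flip: y_m = 141.468 − y_svg.

**Shape 1** — `<path>` quadratic bezier, stroke `#008000` → cut (S857, F1051). Control points (SVG): P0=(294.020,120.624), P1=(176.195,87.150), P2=(27.569,111.709); sampled at t=k/8. Machine vertices: (294.020,20.844) → (264.082,28.306) → (233.182,33.954) → (201.320,37.789) → (168.495,39.810) → (134.707,40.017) → (99.957,38.411) → (64.244,34.992) → (27.569,29.759). Open path.

**Shape 2** — `<path>` quadratic bezier, stroke `#0000ff` → engrave (S236, F3046). Control points (SVG): P0=(269.625,120.717), P1=(185.786,62.003), P2=(38.102,42.712); sampled at t=k/8. Machine vertices: (269.625,20.751) → (247.668,34.814) → (223.715,47.644) → (197.768,59.243) → (169.825,69.609) → (139.887,78.744) → (107.954,86.647) → (74.025,93.317) → (38.102,98.756). Open path.

**Shape 3** — `<circle>` circle, stroke `#ff0000` → score (S467, F2605). Machine vertices: (305.846,42.467) → (305.470,44.357) → (304.399,45.960) → (302.796,47.031) → (300.906,47.407) → (299.016,47.031) → (297.413,45.960) → (296.342,44.357) → (295.966,42.467) → (296.342,40.577) → (297.413,38.974) → (299.016,37.903) → (300.906,37.527) → (302.796,37.903) → (304.399,38.974) → (305.470,40.577) → (305.846,42.467). Closed: final G1 returns to the first vertex.

**Shape 4** — `<circle>` circle, stroke `#0000ff` → engrave (S236, F3046). Machine vertices: (375.342,44.161) → (374.447,48.663) → (371.897,52.479) → (368.081,55.029) → (363.579,55.924) → (359.077,55.029) → (355.261,52.479) → (352.711,48.663) → (351.816,44.161) → (352.711,39.659) → (355.261,35.843) → (359.077,33.293) → (363.579,32.398) → (368.081,33.293) → (371.897,35.843) → (374.447,39.659) → (375.342,44.161). Closed: final G1 returns to the first vertex.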